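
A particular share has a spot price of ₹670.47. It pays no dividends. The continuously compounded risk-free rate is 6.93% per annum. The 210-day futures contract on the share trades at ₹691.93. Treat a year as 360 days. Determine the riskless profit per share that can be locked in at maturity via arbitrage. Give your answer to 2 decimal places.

₹6.20 per share

Fair futures: F* = S·e^(carry·T), with carry = r = 0.0693
F* = 670.47 · e^(0.0693 × 210/360) = 670.47 · e^0.040425 = 670.47 × 1.041253 = ₹698.1289
Market ₹691.93 < fair ₹698.1289: forward underpriced → reverse cash-and-carry (short spot, go long the forward).
At maturity, profit = |F_mkt − F*| = |691.93 − 698.1289| = ₹6.20 per share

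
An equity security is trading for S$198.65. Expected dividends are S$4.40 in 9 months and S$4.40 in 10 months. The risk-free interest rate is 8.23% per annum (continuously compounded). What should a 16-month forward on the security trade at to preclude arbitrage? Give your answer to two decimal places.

S$212.49

PV(dividends) I = 4.40·e^(−0.0823·9/12) + 4.40·e^(−0.0823·10/12)
I = 4.1366 + 4.1083 = 8.2449
F = (S − I)·e^(rT) = (198.65 − 8.2449) · e^(0.0823·16/12)
= 190.4051 · e^0.109733 = 190.4051 × 1.115980 = S$212.49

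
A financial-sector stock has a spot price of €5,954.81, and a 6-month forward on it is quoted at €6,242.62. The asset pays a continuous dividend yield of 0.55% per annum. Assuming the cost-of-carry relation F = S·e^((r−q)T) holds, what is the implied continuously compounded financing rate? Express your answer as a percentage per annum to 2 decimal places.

From F = S·e^((r−q)T): (r − q) = ln(F/S)/T
ln(6242.62/5954.81) = ln(1.048332) = 0.047200
(r − q) = 0.047200 / (6/12) = 0.094400
r = ln(F/S)/T + q = 0.094400 + 0.0055 = 0.099900
r = 9.99%

9.99%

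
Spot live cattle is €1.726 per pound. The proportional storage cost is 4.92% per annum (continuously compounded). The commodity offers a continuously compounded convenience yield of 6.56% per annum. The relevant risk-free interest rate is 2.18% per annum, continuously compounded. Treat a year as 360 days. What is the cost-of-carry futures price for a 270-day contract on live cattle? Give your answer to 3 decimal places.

Net carry = r + u − y = 0.0218 + 0.0492 − 0.0656 = 0.0054
F = S·e^((r+u−y)T) = 1.726 · e^(0.0054 × 270/360) = 1.726 · e^0.004050
= 1.726 × 1.004058 = €1.733 per pound

€1.733 per pound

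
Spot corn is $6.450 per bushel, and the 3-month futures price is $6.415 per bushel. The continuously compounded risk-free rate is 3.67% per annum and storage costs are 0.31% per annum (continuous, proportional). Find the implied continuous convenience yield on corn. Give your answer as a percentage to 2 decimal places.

F = S·e^((r+u−y)T) ⇒ (r+u−y) = ln(F/S)/T
ln(6.415/6.450) = -0.005441; /T ⇒ -0.021764
y = r + u − ln(F/S)/T = 0.0367 + 0.0031 + 0.021764 = 0.061564
y = 6.16%

6.16%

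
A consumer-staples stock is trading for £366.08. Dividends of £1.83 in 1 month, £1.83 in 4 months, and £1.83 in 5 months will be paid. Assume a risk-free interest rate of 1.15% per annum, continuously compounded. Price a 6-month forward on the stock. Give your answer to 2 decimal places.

£362.69

PV(dividends) I = 1.83·e^(−0.0115·1/12) + 1.83·e^(−0.0115·4/12) + 1.83·e^(−0.0115·5/12)
I = 1.8282 + 1.8230 + 1.8213 = 5.4725
F = (S − I)·e^(rT) = (366.08 − 5.4725) · e^(0.0115·6/12)
= 360.6075 · e^0.005750 = 360.6075 × 1.005767 = £362.69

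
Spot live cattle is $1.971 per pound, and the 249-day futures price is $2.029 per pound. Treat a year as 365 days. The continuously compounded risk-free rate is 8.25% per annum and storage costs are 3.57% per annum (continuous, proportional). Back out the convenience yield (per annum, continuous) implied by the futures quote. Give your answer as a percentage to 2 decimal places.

F = S·e^((r+u−y)T) ⇒ (r+u−y) = ln(F/S)/T
ln(2.029/1.971) = 0.029002; /T ⇒ 0.042513
y = r + u − ln(F/S)/T = 0.0825 + 0.0357 − 0.042513 = 0.075687
y = 7.57%

7.57%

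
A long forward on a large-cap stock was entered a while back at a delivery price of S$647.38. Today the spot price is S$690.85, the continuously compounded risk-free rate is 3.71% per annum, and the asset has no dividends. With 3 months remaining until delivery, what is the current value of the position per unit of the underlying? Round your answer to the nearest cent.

S$49.45

Current fair forward for the remaining 3 months: F = S·e^(r·T), r = 0.0371
F = 690.85 · e^(0.0371 × 3/12) = 690.85 × 1.009318 = 697.2873
Value of long forward = (F − K)·e^(−rT) = (697.2873 − 647.38) · e^(−0.0371·3/12)
= 49.9073 × 0.990768 = 49.45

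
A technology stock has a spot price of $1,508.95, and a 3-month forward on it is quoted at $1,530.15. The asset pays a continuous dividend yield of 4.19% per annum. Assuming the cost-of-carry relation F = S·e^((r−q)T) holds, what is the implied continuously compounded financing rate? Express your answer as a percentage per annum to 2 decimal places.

9.77%

From F = S·e^((r−q)T): (r − q) = ln(F/S)/T
ln(1530.15/1508.95) = ln(1.014050) = 0.013952
(r − q) = 0.013952 / (3/12) = 0.055808
r = ln(F/S)/T + q = 0.055808 + 0.0419 = 0.097708
r = 9.77%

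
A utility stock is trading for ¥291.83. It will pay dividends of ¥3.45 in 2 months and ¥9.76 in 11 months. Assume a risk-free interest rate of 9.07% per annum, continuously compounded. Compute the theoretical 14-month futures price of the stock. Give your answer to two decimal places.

PV(dividends) I = 3.45·e^(−0.0907·2/12) + 9.76·e^(−0.0907·11/12)
I = 3.3982 + 8.9814 = 12.3796
F = (S − I)·e^(rT) = (291.83 − 12.3796) · e^(0.0907·14/12)
= 279.4504 · e^0.105817 = 279.4504 × 1.111618 = ¥310.64

¥310.64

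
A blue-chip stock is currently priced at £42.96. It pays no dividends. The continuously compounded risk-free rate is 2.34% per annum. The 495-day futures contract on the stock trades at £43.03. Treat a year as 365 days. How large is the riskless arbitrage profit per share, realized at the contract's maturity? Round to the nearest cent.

£1.32 per share

Fair futures: F* = S·e^(carry·T), with carry = r = 0.0234
F* = 42.96 · e^(0.0234 × 495/365) = 42.96 · e^0.031734 = 42.96 × 1.032243 = £44.3452
Market £43.03 < fair £44.3452: forward underpriced → reverse cash-and-carry (short spot, go long the forward).
At maturity, profit = |F_mkt − F*| = |43.03 − 44.3452| = £1.32 per share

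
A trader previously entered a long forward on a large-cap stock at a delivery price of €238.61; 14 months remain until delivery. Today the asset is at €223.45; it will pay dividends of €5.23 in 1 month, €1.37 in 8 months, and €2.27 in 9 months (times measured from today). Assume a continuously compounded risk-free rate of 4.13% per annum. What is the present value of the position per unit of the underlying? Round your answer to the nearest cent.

PV(remaining dividends) I = 5.23·e^(−0.0413·1/12) + 1.37·e^(−0.0413·8/12) + 2.27·e^(−0.0413·9/12) = 8.7456
Current forward F = (S − I)·e^(rT) = (223.45 − 8.7456)·e^(0.0413·14/12) = 214.7044 × 1.049363 = 225.3029
Value (long) = (F − K)·e^(−rT) = (225.3029 − 238.61) × 0.952959 = -12.6811
Value = -€12.68

-€12.68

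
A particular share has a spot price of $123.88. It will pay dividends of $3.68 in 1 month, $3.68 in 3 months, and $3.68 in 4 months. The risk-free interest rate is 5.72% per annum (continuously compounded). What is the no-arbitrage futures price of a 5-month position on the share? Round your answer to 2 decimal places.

$115.70

PV(dividends) I = 3.68·e^(−0.0572·1/12) + 3.68·e^(−0.0572·3/12) + 3.68·e^(−0.0572·4/12)
I = 3.6625 + 3.6278 + 3.6105 = 10.9008
F = (S − I)·e^(rT) = (123.88 − 10.9008) · e^(0.0572·5/12)
= 112.9792 · e^0.023833 = 112.9792 × 1.024119 = $115.70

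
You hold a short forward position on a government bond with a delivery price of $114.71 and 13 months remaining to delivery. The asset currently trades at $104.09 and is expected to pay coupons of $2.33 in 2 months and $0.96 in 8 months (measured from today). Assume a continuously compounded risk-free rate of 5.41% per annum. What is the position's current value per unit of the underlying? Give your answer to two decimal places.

$7.33

PV(remaining coupons) I = 2.33·e^(−0.0541·2/12) + 0.96·e^(−0.0541·8/12) = 3.2351
Current forward F = (S − I)·e^(rT) = (104.09 − 3.2351)·e^(0.0541·13/12) = 100.8549 × 1.060360 = 106.9425
Value (long) = (F − K)·e^(−rT) = (106.9425 − 114.71) × 0.943076 = -7.3253
Short position value = −(long value) = $7.33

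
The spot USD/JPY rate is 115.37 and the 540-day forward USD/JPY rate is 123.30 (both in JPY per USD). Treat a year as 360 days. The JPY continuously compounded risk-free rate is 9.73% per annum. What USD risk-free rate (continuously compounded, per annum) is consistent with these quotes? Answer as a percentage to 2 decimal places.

F = S·e^((r_JPY − r_USD)T) ⇒ r_USD = r_JPY − ln(F/S)/T
ln(123.30/115.37) = 0.066476; /(540/360) = 0.044317
r_USD = 0.0973 − 0.044317 = 0.052983
r_USD = 5.30%

5.30%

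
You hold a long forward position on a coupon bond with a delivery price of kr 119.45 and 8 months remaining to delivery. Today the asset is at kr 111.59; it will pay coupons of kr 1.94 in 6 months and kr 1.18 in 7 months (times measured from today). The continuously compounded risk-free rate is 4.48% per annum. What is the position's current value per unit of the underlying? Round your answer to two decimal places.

PV(remaining coupons) I = 1.94·e^(−0.0448·6/12) + 1.18·e^(−0.0448·7/12) = 3.0466
Current forward F = (S − I)·e^(rT) = (111.59 − 3.0466)·e^(0.0448·8/12) = 108.5434 × 1.030317 = 111.8341
Value (long) = (F − K)·e^(−rT) = (111.8341 − 119.45) × 0.970575 = -7.3918
Value = -kr 7.39

-kr 7.39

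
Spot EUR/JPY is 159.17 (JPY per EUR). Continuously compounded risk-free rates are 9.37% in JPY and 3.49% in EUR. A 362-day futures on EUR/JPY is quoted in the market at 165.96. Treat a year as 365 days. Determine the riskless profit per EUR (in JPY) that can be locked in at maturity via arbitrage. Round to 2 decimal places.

Fair futures: F* = S·e^(carry·T), with carry = (r_JPY − r_EUR) = 0.0937 − 0.0349 = 0.0588
F* = 159.17 · e^(0.0588 × 362/365) = 159.17 · e^0.058317 = 159.17 × 1.060051 = 168.7283
Market 165.96 < fair 168.7283: forward underpriced → reverse cash-and-carry (short spot, go long the forward).
At maturity, profit = |F_mkt − F*| = |165.96 − 168.7283| = 2.77 per EUR (in JPY)

2.77 per EUR (in JPY)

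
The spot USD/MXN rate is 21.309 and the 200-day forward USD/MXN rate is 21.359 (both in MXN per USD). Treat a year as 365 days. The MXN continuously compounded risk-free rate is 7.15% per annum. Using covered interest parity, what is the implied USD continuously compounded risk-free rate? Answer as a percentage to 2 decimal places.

6.72%

F = S·e^((r_MXN − r_USD)T) ⇒ r_USD = r_MXN − ln(F/S)/T
ln(21.359/21.309) = 0.002344; /(200/365) = 0.004278
r_USD = 0.0715 − 0.004278 = 0.067222
r_USD = 6.72%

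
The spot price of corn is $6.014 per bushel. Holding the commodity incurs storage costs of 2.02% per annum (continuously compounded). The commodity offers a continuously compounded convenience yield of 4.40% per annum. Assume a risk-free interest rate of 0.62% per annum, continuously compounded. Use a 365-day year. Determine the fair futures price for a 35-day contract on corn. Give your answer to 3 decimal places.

Net carry = r + u − y = 0.0062 + 0.0202 − 0.0440 = -0.0176
F = S·e^((r+u−y)T) = 6.014 · e^(-0.0176 × 35/365) = 6.014 · e^-0.001688
= 6.014 × 0.998313 = $6.004 per bushel

$6.004 per bushel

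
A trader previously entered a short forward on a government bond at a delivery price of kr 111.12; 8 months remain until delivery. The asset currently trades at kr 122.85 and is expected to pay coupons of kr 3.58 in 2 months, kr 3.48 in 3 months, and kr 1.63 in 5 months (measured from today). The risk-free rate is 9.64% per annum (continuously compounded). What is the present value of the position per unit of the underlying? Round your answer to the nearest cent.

PV(remaining coupons) I = 3.58·e^(−0.0964·2/12) + 3.48·e^(−0.0964·3/12) + 1.63·e^(−0.0964·5/12) = 8.4859
Current forward F = (S − I)·e^(rT) = (122.85 − 8.4859)·e^(0.0964·8/12) = 114.3641 × 1.066377 = 121.9552
Value (long) = (F − K)·e^(−rT) = (121.9552 − 111.12) × 0.937755 = 10.1608
Short position value = −(long value) = -kr 10.16

-kr 10.16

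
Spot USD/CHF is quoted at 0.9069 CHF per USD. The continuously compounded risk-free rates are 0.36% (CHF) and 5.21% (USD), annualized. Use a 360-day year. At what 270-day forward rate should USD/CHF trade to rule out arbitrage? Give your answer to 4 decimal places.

F = S·e^((r_CHF − r_USD)T) = 0.9069 · e^((0.0036 − 0.0521) × 270/360)
= 0.9069 · e^-0.036375 = 0.9069 × 0.964279
F = 0.8745 CHF per USD

0.8745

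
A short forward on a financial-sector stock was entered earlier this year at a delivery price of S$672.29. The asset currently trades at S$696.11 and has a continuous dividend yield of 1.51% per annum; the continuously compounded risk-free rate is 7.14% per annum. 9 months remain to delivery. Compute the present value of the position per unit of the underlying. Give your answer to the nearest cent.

-S$51.04

Current fair forward for the remaining 9 months: F = S·e^((r − q)·T), (r − q) = 0.0714 − 0.0151 = 0.0563
F = 696.11 · e^(0.0563 × 9/12) = 696.11 × 1.043129 = 726.1325
Value of long forward = (F − K)·e^(−rT) = (726.1325 − 672.29) · e^(−0.0714·9/12)
= 53.8425 × 0.947859 = 51.04
Short position value = −(long value) = -S$51.04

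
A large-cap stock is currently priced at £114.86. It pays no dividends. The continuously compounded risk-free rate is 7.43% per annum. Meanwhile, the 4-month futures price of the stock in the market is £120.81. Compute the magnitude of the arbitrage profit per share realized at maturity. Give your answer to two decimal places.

£3.07 per share

Fair futures: F* = S·e^(carry·T), with carry = r = 0.0743
F* = 114.86 · e^(0.0743 × 4/12) = 114.86 · e^0.024767 = 114.86 × 1.025076 = £117.7402
Market £120.81 > fair £117.7402: forward overpriced → cash-and-carry (buy spot, short the forward).
At maturity, profit = |F_mkt − F*| = |120.81 − 117.7402| = £3.07 per share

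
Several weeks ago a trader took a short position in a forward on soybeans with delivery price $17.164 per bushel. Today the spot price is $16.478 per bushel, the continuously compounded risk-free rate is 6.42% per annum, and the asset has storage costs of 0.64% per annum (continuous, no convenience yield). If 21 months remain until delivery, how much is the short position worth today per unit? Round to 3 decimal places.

-$1.324 per bushel

Current fair forward for the remaining 21 months: F = S·e^((r + u)·T), (r + u) = 0.0642 + 0.0064 = 0.0706
F = 16.478 · e^(0.0706 × 21/12) = 16.478 × 1.131507 = 18.6450
Value of long forward = (F − K)·e^(−rT) = (18.6450 − 17.164) · e^(−0.0642·21/12)
= 1.4810 × 0.893731 = 1.324
Short position value = −(long value) = -$1.324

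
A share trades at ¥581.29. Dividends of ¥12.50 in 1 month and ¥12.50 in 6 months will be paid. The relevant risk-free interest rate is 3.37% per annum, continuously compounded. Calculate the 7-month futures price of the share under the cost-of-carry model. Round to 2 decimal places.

¥567.58

PV(dividends) I = 12.50·e^(−0.0337·1/12) + 12.50·e^(−0.0337·6/12)
I = 12.4649 + 12.2911 = 24.7560
F = (S − I)·e^(rT) = (581.29 − 24.7560) · e^(0.0337·7/12)
= 556.5340 · e^0.019658 = 556.5340 × 1.019852 = ¥567.58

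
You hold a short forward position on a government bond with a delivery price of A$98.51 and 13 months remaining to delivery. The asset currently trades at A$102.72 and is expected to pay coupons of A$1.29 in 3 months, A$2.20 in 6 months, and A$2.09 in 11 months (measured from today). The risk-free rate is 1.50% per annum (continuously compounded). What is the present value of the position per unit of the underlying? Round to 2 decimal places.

-A$0.27

PV(remaining coupons) I = 1.29·e^(−0.0150·3/12) + 2.20·e^(−0.0150·6/12) + 2.09·e^(−0.0150·11/12) = 5.5302
Current forward F = (S − I)·e^(rT) = (102.72 − 5.5302)·e^(0.0150·13/12) = 97.1898 × 1.016383 = 98.7821
Value (long) = (F − K)·e^(−rT) = (98.7821 − 98.51) × 0.983881 = 0.2677
Short position value = −(long value) = -A$0.27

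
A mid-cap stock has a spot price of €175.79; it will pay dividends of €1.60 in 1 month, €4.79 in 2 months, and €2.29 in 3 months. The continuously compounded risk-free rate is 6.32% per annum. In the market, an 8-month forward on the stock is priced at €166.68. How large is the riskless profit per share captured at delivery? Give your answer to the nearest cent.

PV(dividends) I = 1.60·e^(−0.0632·1/12) + 4.79·e^(−0.0632·2/12) + 2.29·e^(−0.0632·3/12) = 8.5855
Fair forward F* = (S − I)·e^(rT) = (175.79 − 8.5855)·e^0.042133 = 167.2045 × 1.043033 = 174.3998
Market €166.68 < fair 174.3998: forward underpriced → reverse cash-and-carry (short the stock, invest proceeds at r, pay the dividends, go long the forward).
Profit at T = |F_mkt − F*| = |166.68 − 174.3998| = €7.72 per share

€7.72 per share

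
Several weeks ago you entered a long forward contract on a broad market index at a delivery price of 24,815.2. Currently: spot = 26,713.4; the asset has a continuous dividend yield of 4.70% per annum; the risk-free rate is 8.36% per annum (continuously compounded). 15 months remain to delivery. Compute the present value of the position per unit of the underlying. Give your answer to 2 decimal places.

2836.29

Current fair forward for the remaining 15 months: F = S·e^((r − q)·T), (r − q) = 0.0836 − 0.0470 = 0.0366
F = 26713.4 · e^(0.0366 × 15/12) = 26713.4 × 1.04681268 = 27963.9258
Value of long forward = (F − K)·e^(−rT) = (27963.9258 − 24815.2) · e^(−0.0836·15/12)
= 3148.7258 × 0.90077480 = 2836.29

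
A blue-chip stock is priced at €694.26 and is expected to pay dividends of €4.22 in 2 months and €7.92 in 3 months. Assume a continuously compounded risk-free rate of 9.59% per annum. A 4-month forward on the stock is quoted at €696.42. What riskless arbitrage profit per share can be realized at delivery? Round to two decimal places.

€8.12 per share

PV(dividends) I = 4.22·e^(−0.0959·2/12) + 7.92·e^(−0.0959·3/12) = 11.8855
Fair forward F* = (S − I)·e^(rT) = (694.26 − 11.8855)·e^0.031967 = 682.3745 × 1.032483 = 704.5401
Market €696.42 < fair 704.5401: forward underpriced → reverse cash-and-carry (short the stock, invest proceeds at r, pay the dividends, go long the forward).
Profit at T = |F_mkt − F*| = |696.42 − 704.5401| = €8.12 per share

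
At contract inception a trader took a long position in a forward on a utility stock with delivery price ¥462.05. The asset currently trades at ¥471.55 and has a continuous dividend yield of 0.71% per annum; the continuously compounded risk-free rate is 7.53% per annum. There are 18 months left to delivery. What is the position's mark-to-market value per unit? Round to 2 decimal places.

¥53.85

Current fair forward for the remaining 18 months: F = S·e^((r − q)·T), (r − q) = 0.0753 − 0.0071 = 0.0682
F = 471.55 · e^(0.0682 × 18/12) = 471.55 × 1.107716 = 522.3435
Value of long forward = (F − K)·e^(−rT) = (522.3435 − 462.05) · e^(−0.0753·18/12)
= 60.2935 × 0.893195 = 53.85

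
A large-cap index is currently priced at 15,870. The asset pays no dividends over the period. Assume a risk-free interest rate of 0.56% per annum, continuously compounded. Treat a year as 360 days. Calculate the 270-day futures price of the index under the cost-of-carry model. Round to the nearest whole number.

F = S·e^(rT) = 15870 · e^(0.0056 × 270/360)
= 15870 · e^0.004200 = 15870 × 1.004209
F = 15,937

15,937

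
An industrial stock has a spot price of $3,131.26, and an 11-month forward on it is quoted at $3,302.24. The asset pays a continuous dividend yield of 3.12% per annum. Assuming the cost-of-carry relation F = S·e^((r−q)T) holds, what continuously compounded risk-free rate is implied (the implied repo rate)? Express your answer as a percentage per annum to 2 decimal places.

8.92%

From F = S·e^((r−q)T): (r − q) = ln(F/S)/T
ln(3302.24/3131.26) = ln(1.054604) = 0.053165
(r − q) = 0.053165 / (11/12) = 0.057998
r = ln(F/S)/T + q = 0.057998 + 0.0312 = 0.089198
r = 8.92%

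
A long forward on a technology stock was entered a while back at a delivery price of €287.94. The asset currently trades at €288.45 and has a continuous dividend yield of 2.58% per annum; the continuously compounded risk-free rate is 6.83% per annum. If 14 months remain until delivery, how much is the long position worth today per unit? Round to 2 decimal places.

€14.01

Current fair forward for the remaining 14 months: F = S·e^((r − q)·T), (r − q) = 0.0683 − 0.0258 = 0.0425
F = 288.45 · e^(0.0425 × 14/12) = 288.45 × 1.050833 = 303.1128
Value of long forward = (F − K)·e^(−rT) = (303.1128 − 287.94) · e^(−0.0683·14/12)
= 15.1728 × 0.923409 = 14.01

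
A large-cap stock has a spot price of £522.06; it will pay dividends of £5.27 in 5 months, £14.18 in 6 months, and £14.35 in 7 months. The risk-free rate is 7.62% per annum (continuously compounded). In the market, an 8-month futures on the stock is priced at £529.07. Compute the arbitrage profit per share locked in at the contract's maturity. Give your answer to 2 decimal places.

PV(dividends) I = 5.27·e^(−0.0762·5/12) + 14.18·e^(−0.0762·6/12) + 14.35·e^(−0.0762·7/12) = 32.4813
Fair futures F* = (S − I)·e^(rT) = (522.06 − 32.4813)·e^0.050800 = 489.5787 × 1.052112 = 515.0916
Market £529.07 > fair 515.0916: forward overpriced → cash-and-carry (borrow at r, buy the stock and collect the dividends, short the forward).
Profit at T = |F_mkt − F*| = |529.07 − 515.0916| = £13.98 per share

£13.98 per share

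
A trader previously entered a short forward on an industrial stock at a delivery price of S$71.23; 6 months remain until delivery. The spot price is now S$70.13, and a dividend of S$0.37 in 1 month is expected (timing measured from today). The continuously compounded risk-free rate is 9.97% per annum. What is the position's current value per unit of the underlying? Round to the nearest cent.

-S$2.00

PV(remaining dividends) I = 0.37·e^(−0.0997·1/12) = 0.3669
Current forward F = (S − I)·e^(rT) = (70.13 − 0.3669)·e^(0.0997·6/12) = 69.7631 × 1.051113 = 73.3289
Value (long) = (F − K)·e^(−rT) = (73.3289 − 71.23) × 0.951372 = 1.9968
Short position value = −(long value) = -S$2.00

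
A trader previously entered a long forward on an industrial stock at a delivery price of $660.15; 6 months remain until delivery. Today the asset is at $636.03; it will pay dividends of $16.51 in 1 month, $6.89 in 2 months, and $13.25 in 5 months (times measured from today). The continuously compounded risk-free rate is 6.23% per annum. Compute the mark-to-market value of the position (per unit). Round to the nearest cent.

-$40.03

PV(remaining dividends) I = 16.51·e^(−0.0623·1/12) + 6.89·e^(−0.0623·2/12) + 13.25·e^(−0.0623·5/12) = 36.1538
Current forward F = (S − I)·e^(rT) = (636.03 − 36.1538)·e^(0.0623·6/12) = 599.8762 × 1.031640 = 618.8563
Value (long) = (F − K)·e^(−rT) = (618.8563 − 660.15) × 0.969330 = -40.0272
Value = -$40.03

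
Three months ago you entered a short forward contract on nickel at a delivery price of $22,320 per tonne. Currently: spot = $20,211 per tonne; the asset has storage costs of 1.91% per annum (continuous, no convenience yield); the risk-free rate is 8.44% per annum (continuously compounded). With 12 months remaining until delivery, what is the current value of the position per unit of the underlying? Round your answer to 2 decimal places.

Current fair forward for the remaining 12 months: F = S·e^((r + u)·T), (r + u) = 0.0844 + 0.0191 = 0.1035
F = 20211 · e^(0.1035 × 12/12) = 20211 × 1.10904579 = 22414.9245
Value of long forward = (F − K)·e^(−rT) = (22414.9245 − 22320) · e^(−0.0844·12/12)
= 94.9245 × 0.91906356 = 87.24
Short position value = −(long value) = -$87.24

-$87.24 per tonne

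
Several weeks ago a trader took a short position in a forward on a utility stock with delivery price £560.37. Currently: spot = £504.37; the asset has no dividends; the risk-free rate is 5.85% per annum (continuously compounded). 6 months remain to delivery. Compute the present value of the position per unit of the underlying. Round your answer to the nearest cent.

£39.85

Current fair forward for the remaining 6 months: F = S·e^(r·T), r = 0.0585
F = 504.37 · e^(0.0585 × 6/12) = 504.37 × 1.029682 = 519.3407
Value of long forward = (F − K)·e^(−rT) = (519.3407 − 560.37) · e^(−0.0585·6/12)
= -41.0293 × 0.971174 = -39.85
Short position value = −(long value) = £39.85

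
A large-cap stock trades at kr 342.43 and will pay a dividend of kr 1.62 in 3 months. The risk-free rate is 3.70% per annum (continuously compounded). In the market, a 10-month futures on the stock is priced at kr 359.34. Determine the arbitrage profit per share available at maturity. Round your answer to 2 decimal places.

kr 7.84 per share

PV(dividends) I = 1.62·e^(−0.0370·3/12) = 1.6051
Fair futures F* = (S − I)·e^(rT) = (342.43 − 1.6051)·e^0.030833 = 340.8249 × 1.031313 = 351.4972
Market kr 359.34 > fair 351.4972: forward overpriced → cash-and-carry (borrow at r, buy the stock and collect the dividends, short the forward).
Profit at T = |F_mkt − F*| = |359.34 − 351.4972| = kr 7.84 per share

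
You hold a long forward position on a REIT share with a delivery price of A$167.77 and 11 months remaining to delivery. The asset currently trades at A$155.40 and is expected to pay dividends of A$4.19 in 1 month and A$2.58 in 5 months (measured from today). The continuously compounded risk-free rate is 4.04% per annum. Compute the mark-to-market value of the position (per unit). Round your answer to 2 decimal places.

-A$12.98

PV(remaining dividends) I = 4.19·e^(−0.0404·1/12) + 2.58·e^(−0.0404·5/12) = 6.7129
Current forward F = (S − I)·e^(rT) = (155.40 − 6.7129)·e^(0.0404·11/12) = 148.6871 × 1.037728 = 154.2968
Value (long) = (F − K)·e^(−rT) = (154.2968 − 167.77) × 0.963644 = -12.9834
Value = -A$12.98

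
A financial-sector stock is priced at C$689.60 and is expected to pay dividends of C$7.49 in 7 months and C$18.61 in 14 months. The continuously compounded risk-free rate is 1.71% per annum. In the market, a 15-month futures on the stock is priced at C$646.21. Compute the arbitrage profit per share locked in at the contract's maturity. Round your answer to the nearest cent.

C$32.08 per share

PV(dividends) I = 7.49·e^(−0.0171·7/12) + 18.61·e^(−0.0171·14/12) = 25.6581
Fair futures F* = (S − I)·e^(rT) = (689.60 − 25.6581)·e^0.021375 = 663.9419 × 1.021605 = 678.2864
Market C$646.21 < fair 678.2864: forward underpriced → reverse cash-and-carry (short the stock, invest proceeds at r, pay the dividends, go long the forward).
Profit at T = |F_mkt − F*| = |646.21 − 678.2864| = C$32.08 per share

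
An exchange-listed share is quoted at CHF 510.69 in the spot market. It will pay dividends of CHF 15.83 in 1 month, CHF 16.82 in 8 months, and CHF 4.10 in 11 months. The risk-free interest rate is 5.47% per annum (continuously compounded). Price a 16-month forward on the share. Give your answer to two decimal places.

CHF 510.74

PV(dividends) I = 15.83·e^(−0.0547·1/12) + 16.82·e^(−0.0547·8/12) + 4.10·e^(−0.0547·11/12)
I = 15.7580 + 16.2177 + 3.8995 = 35.8752
F = (S − I)·e^(rT) = (510.69 − 35.8752) · e^(0.0547·16/12)
= 474.8148 · e^0.072933 = 474.8148 × 1.075658 = CHF 510.74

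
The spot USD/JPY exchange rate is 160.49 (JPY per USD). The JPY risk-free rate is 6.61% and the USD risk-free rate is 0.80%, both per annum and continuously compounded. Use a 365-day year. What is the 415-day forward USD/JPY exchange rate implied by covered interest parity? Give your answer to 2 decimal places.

171.45

F = S·e^((r_JPY − r_USD)T) = 160.49 · e^((0.0661 − 0.0080) × 415/365)
= 160.49 · e^0.066059 = 160.49 × 1.068290
F = 171.45 JPY per USD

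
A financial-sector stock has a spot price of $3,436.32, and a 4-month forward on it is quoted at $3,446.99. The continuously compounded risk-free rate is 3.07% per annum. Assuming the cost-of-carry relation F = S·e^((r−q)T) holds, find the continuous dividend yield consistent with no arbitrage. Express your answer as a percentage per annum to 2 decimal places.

From F = S·e^((r−q)T): (r − q) = ln(F/S)/T
ln(3446.99/3436.32) = ln(1.003105) = 0.003100
(r − q) = 0.003100 / (4/12) = 0.009300
q = r − ln(F/S)/T = 0.0307 − 0.009300 = 0.021400
q = 2.14%

2.14%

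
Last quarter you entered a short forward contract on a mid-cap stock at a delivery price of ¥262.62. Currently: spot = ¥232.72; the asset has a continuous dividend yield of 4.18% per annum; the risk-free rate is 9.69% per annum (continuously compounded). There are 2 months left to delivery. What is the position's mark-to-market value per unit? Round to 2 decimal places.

Current fair forward for the remaining 2 months: F = S·e^((r − q)·T), (r − q) = 0.0969 − 0.0418 = 0.0551
F = 232.72 · e^(0.0551 × 2/12) = 232.72 × 1.009226 = 234.8671
Value of long forward = (F − K)·e^(−rT) = (234.8671 − 262.62) · e^(−0.0969·2/12)
= -27.7529 × 0.983980 = -27.31
Short position value = −(long value) = ¥27.31

¥27.31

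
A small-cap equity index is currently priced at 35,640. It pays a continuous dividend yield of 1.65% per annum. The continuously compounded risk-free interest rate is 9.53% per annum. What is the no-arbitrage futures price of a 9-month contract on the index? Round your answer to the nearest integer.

F = S·e^((r − q)T) = 35640 · e^((0.0953 − 0.0165) × 9/12)
= 35640 · e^0.059100 = 35640 × 1.060881
F = 37,810

37,810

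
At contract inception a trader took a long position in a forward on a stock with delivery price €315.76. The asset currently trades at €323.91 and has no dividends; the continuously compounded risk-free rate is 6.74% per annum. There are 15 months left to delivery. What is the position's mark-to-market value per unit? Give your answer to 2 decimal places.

Current fair forward for the remaining 15 months: F = S·e^(r·T), r = 0.0674
F = 323.91 · e^(0.0674 × 15/12) = 323.91 × 1.087901 = 352.3820
Value of long forward = (F − K)·e^(−rT) = (352.3820 − 315.76) · e^(−0.0674·15/12)
= 36.6220 × 0.919201 = 33.66

€33.66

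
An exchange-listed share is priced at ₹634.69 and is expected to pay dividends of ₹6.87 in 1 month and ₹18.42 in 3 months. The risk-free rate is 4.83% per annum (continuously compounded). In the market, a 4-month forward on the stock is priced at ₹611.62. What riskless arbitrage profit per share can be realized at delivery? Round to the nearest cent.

₹7.92 per share

PV(dividends) I = 6.87·e^(−0.0483·1/12) + 18.42·e^(−0.0483·3/12) = 25.0413
Fair forward F* = (S − I)·e^(rT) = (634.69 − 25.0413)·e^0.016100 = 609.6487 × 1.016230 = 619.5433
Market ₹611.62 < fair 619.5433: forward underpriced → reverse cash-and-carry (short the stock, invest proceeds at r, pay the dividends, go long the forward).
Profit at T = |F_mkt − F*| = |611.62 − 619.5433| = ₹7.92 per share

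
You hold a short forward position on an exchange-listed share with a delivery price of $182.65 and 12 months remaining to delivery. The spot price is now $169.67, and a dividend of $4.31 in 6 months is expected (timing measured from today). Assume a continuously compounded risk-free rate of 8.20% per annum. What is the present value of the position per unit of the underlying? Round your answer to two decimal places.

$2.74

PV(remaining dividends) I = 4.31·e^(−0.0820·6/12) = 4.1369
Current forward F = (S − I)·e^(rT) = (169.67 − 4.1369)·e^(0.0820·12/12) = 165.5331 × 1.085456 = 179.6789
Value (long) = (F − K)·e^(−rT) = (179.6789 − 182.65) × 0.921272 = -2.7372
Short position value = −(long value) = $2.74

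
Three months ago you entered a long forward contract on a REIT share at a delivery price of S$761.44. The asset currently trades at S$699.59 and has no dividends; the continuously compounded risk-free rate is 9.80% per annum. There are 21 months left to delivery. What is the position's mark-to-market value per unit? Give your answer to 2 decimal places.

S$58.15

Current fair forward for the remaining 21 months: F = S·e^(r·T), r = 0.0980
F = 699.59 · e^(0.0980 × 21/12) = 699.59 × 1.187084 = 830.4721
Value of long forward = (F − K)·e^(−rT) = (830.4721 − 761.44) · e^(−0.0980·21/12)
= 69.0321 × 0.842400 = 58.15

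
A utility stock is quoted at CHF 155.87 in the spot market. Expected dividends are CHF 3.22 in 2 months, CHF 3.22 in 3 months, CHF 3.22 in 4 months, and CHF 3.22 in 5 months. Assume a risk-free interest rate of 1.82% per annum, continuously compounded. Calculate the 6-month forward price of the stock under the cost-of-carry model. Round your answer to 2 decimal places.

CHF 144.37

PV(dividends) I = 3.22·e^(−0.0182·2/12) + 3.22·e^(−0.0182·3/12) + 3.22·e^(−0.0182·4/12) + 3.22·e^(−0.0182·5/12)
I = 3.2102 + 3.2054 + 3.2005 + 3.1957 = 12.8118
F = (S − I)·e^(rT) = (155.87 − 12.8118) · e^(0.0182·6/12)
= 143.0582 · e^0.009100 = 143.0582 × 1.009142 = CHF 144.37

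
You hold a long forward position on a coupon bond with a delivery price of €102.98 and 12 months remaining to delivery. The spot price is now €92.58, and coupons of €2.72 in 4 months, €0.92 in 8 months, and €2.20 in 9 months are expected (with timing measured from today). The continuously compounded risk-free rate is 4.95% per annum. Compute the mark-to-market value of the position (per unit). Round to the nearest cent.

PV(remaining coupons) I = 2.72·e^(−0.0495·4/12) + 0.92·e^(−0.0495·8/12) + 2.20·e^(−0.0495·9/12) = 5.6854
Current forward F = (S − I)·e^(rT) = (92.58 − 5.6854)·e^(0.0495·12/12) = 86.8946 × 1.050746 = 91.3042
Value (long) = (F − K)·e^(−rT) = (91.3042 − 102.98) × 0.951705 = -11.1119
Value = -€11.11

-€11.11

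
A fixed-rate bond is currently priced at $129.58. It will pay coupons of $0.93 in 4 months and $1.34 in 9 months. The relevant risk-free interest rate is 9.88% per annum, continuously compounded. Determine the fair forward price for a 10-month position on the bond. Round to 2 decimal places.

$138.37

PV(coupons) I = 0.93·e^(−0.0988·4/12) + 1.34·e^(−0.0988·9/12)
I = 0.8999 + 1.2443 = 2.1442
F = (S − I)·e^(rT) = (129.58 − 2.1442) · e^(0.0988·10/12)
= 127.4358 · e^0.082333 = 127.4358 × 1.085817 = $138.37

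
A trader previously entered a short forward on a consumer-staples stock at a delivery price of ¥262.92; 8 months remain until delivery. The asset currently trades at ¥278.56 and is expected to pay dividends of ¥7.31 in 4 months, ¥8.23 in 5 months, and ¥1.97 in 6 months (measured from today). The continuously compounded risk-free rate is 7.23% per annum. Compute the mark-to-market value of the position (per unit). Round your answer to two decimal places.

-¥10.99

PV(remaining dividends) I = 7.31·e^(−0.0723·4/12) + 8.23·e^(−0.0723·5/12) + 1.97·e^(−0.0723·6/12) = 17.0218
Current forward F = (S − I)·e^(rT) = (278.56 − 17.0218)·e^(0.0723·8/12) = 261.5382 × 1.049381 = 274.4532
Value (long) = (F − K)·e^(−rT) = (274.4532 − 262.92) × 0.952943 = 10.9905
Short position value = −(long value) = -¥10.99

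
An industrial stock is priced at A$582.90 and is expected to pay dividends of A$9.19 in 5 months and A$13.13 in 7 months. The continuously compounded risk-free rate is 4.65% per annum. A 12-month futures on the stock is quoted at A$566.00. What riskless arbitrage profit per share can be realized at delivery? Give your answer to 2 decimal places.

A$21.82 per share

PV(dividends) I = 9.19·e^(−0.0465·5/12) + 13.13·e^(−0.0465·7/12) = 21.7923
Fair futures F* = (S − I)·e^(rT) = (582.90 − 21.7923)·e^0.046500 = 561.1077 × 1.047598 = 587.8153
Market A$566.00 < fair 587.8153: forward underpriced → reverse cash-and-carry (short the stock, invest proceeds at r, pay the dividends, go long the forward).
Profit at T = |F_mkt − F*| = |566.00 − 587.8153| = A$21.82 per share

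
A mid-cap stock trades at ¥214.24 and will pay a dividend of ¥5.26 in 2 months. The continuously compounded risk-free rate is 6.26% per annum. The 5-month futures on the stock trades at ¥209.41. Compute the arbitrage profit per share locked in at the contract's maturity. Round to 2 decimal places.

¥5.15 per share

PV(dividends) I = 5.26·e^(−0.0626·2/12) = 5.2054
Fair futures F* = (S − I)·e^(rT) = (214.24 − 5.2054)·e^0.026083 = 209.0346 × 1.026426 = 214.5585
Market ¥209.41 < fair 214.5585: forward underpriced → reverse cash-and-carry (short the stock, invest proceeds at r, pay the dividends, go long the forward).
Profit at T = |F_mkt − F*| = |209.41 − 214.5585| = ¥5.15 per share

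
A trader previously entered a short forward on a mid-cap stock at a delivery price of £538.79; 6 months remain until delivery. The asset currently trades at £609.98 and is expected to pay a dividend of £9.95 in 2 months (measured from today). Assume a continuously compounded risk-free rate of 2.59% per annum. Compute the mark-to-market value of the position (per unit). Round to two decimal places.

-£68.22

PV(remaining dividends) I = 9.95·e^(−0.0259·2/12) = 9.9071
Current forward F = (S − I)·e^(rT) = (609.98 − 9.9071)·e^(0.0259·6/12) = 600.0729 × 1.013034 = 607.8943
Value (long) = (F − K)·e^(−rT) = (607.8943 − 538.79) × 0.987133 = 68.2151
Short position value = −(long value) = -£68.22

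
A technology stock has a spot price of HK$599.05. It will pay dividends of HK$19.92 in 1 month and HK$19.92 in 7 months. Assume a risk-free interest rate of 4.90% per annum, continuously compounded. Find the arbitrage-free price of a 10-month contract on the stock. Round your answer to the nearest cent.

HK$583.19

PV(dividends) I = 19.92·e^(−0.0490·1/12) + 19.92·e^(−0.0490·7/12)
I = 19.8388 + 19.3587 = 39.1975
F = (S − I)·e^(rT) = (599.05 − 39.1975) · e^(0.0490·10/12)
= 559.8525 · e^0.040833 = 559.8525 × 1.041678 = HK$583.19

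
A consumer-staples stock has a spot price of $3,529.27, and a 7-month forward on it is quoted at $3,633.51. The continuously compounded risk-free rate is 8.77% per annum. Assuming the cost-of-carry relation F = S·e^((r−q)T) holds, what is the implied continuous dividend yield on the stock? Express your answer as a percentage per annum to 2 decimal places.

3.78%

From F = S·e^((r−q)T): (r − q) = ln(F/S)/T
ln(3633.51/3529.27) = ln(1.029536) = 0.029108
(r − q) = 0.029108 / (7/12) = 0.049899
q = r − ln(F/S)/T = 0.0877 − 0.049899 = 0.037801
q = 3.78%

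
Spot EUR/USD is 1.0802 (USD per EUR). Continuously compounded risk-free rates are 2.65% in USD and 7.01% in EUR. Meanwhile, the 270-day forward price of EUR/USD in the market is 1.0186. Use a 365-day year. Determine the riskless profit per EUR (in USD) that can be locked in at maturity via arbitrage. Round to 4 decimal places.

0.0273 per EUR (in USD)

Fair forward: F* = S·e^(carry·T), with carry = (r_USD − r_EUR) = 0.0265 − 0.0701 = -0.0436
F* = 1.0802 · e^(-0.0436 × 270/365) = 1.0802 · e^-0.032252 = 1.0802 × 0.968263 = 1.0459
Market 1.0186 < fair 1.0459: forward underpriced → reverse cash-and-carry (short spot, go long the forward).
At maturity, profit = |F_mkt − F*| = |1.0186 − 1.0459| = 0.0273 per EUR (in USD)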